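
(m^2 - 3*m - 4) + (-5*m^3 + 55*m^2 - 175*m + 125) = -5*m^3 + 56*m^2 - 178*m + 121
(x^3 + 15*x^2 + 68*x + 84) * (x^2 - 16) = x^5 + 15*x^4 + 52*x^3 - 156*x^2 - 1088*x - 1344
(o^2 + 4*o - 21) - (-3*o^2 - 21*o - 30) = 4*o^2 + 25*o + 9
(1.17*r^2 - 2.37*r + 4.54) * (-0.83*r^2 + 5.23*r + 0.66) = -0.9711*r^4 + 8.0862*r^3 - 15.3911*r^2 + 22.18*r + 2.9964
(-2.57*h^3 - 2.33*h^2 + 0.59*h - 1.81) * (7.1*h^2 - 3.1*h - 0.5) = -18.247*h^5 - 8.576*h^4 + 12.697*h^3 - 13.515*h^2 + 5.316*h + 0.905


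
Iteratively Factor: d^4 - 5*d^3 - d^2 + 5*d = (d + 1)*(d^3 - 6*d^2 + 5*d) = d*(d + 1)*(d^2 - 6*d + 5) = d*(d - 5)*(d + 1)*(d - 1)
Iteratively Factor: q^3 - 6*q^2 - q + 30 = (q + 2)*(q^2 - 8*q + 15) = (q - 5)*(q + 2)*(q - 3)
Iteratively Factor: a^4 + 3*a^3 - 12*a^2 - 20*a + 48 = (a + 3)*(a^3 - 12*a + 16) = (a - 2)*(a + 3)*(a^2 + 2*a - 8) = (a - 2)^2*(a + 3)*(a + 4)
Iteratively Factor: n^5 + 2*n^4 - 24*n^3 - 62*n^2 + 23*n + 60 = (n - 1)*(n^4 + 3*n^3 - 21*n^2 - 83*n - 60) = (n - 5)*(n - 1)*(n^3 + 8*n^2 + 19*n + 12) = (n - 5)*(n - 1)*(n + 4)*(n^2 + 4*n + 3) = (n - 5)*(n - 1)*(n + 3)*(n + 4)*(n + 1)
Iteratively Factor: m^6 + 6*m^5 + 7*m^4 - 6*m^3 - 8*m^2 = (m)*(m^5 + 6*m^4 + 7*m^3 - 6*m^2 - 8*m) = m*(m + 2)*(m^4 + 4*m^3 - m^2 - 4*m) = m*(m + 2)*(m + 4)*(m^3 - m) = m*(m - 1)*(m + 2)*(m + 4)*(m^2 + m) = m*(m - 1)*(m + 1)*(m + 2)*(m + 4)*(m)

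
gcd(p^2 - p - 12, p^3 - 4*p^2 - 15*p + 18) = p + 3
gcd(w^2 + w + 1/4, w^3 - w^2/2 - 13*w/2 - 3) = w + 1/2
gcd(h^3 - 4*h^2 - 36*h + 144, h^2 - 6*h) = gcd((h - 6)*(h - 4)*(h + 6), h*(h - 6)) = h - 6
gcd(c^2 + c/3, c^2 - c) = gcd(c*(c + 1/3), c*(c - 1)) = c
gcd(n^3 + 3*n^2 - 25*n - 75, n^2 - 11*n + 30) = n - 5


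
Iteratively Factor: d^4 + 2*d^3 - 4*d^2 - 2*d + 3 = (d + 3)*(d^3 - d^2 - d + 1) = (d - 1)*(d + 3)*(d^2 - 1) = (d - 1)*(d + 1)*(d + 3)*(d - 1)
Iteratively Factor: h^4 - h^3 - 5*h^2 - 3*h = (h - 3)*(h^3 + 2*h^2 + h) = (h - 3)*(h + 1)*(h^2 + h) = (h - 3)*(h + 1)^2*(h)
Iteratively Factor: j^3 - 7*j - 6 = (j - 3)*(j^2 + 3*j + 2) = (j - 3)*(j + 1)*(j + 2)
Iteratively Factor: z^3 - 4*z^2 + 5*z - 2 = (z - 1)*(z^2 - 3*z + 2) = (z - 1)^2*(z - 2)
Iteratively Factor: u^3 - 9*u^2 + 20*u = (u)*(u^2 - 9*u + 20) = u*(u - 4)*(u - 5)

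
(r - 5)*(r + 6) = r^2 + r - 30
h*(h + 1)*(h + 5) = h^3 + 6*h^2 + 5*h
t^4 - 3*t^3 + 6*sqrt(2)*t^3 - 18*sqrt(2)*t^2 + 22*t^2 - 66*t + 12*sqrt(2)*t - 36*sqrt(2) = (t - 3)*(t + sqrt(2))*(t + 2*sqrt(2))*(t + 3*sqrt(2))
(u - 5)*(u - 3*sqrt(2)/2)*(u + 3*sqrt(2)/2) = u^3 - 5*u^2 - 9*u/2 + 45/2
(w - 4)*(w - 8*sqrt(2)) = w^2 - 8*sqrt(2)*w - 4*w + 32*sqrt(2)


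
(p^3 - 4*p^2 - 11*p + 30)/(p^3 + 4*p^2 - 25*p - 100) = (p^2 + p - 6)/(p^2 + 9*p + 20)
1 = 1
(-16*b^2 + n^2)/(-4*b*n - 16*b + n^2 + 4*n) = (4*b + n)/(n + 4)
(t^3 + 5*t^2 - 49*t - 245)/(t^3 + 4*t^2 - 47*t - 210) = (t + 7)/(t + 6)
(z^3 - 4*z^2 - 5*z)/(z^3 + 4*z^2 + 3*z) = (z - 5)/(z + 3)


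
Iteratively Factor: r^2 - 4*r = (r - 4)*(r)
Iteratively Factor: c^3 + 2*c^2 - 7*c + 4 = (c + 4)*(c^2 - 2*c + 1) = (c - 1)*(c + 4)*(c - 1)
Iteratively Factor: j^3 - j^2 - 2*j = (j + 1)*(j^2 - 2*j) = (j - 2)*(j + 1)*(j)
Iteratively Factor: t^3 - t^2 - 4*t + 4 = (t - 2)*(t^2 + t - 2) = (t - 2)*(t + 2)*(t - 1)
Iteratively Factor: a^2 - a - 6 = (a + 2)*(a - 3)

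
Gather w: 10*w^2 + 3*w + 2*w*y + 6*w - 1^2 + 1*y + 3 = 10*w^2 + w*(2*y + 9) + y + 2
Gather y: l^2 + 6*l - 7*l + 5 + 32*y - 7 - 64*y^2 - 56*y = l^2 - l - 64*y^2 - 24*y - 2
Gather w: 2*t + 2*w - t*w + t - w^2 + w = 3*t - w^2 + w*(3 - t)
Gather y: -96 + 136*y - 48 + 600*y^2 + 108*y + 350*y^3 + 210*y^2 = 350*y^3 + 810*y^2 + 244*y - 144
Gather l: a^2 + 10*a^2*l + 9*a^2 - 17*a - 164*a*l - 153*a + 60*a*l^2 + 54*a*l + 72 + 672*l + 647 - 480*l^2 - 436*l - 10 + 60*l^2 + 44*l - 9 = 10*a^2 - 170*a + l^2*(60*a - 420) + l*(10*a^2 - 110*a + 280) + 700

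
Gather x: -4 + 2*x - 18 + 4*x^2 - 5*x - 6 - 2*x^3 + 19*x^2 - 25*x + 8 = -2*x^3 + 23*x^2 - 28*x - 20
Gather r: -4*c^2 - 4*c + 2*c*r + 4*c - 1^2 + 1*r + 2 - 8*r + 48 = -4*c^2 + r*(2*c - 7) + 49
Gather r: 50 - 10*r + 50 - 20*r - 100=-30*r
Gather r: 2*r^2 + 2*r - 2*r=2*r^2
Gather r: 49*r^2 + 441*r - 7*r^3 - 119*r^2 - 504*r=-7*r^3 - 70*r^2 - 63*r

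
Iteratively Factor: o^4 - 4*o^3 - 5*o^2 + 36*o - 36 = (o - 3)*(o^3 - o^2 - 8*o + 12) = (o - 3)*(o + 3)*(o^2 - 4*o + 4) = (o - 3)*(o - 2)*(o + 3)*(o - 2)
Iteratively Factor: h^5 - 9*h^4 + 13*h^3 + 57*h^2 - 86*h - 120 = (h - 3)*(h^4 - 6*h^3 - 5*h^2 + 42*h + 40) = (h - 4)*(h - 3)*(h^3 - 2*h^2 - 13*h - 10) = (h - 4)*(h - 3)*(h + 2)*(h^2 - 4*h - 5) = (h - 5)*(h - 4)*(h - 3)*(h + 2)*(h + 1)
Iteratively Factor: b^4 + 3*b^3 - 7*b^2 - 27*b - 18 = (b + 2)*(b^3 + b^2 - 9*b - 9) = (b - 3)*(b + 2)*(b^2 + 4*b + 3) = (b - 3)*(b + 1)*(b + 2)*(b + 3)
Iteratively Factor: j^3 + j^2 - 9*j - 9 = (j + 1)*(j^2 - 9) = (j + 1)*(j + 3)*(j - 3)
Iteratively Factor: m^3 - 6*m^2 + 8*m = (m - 4)*(m^2 - 2*m) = m*(m - 4)*(m - 2)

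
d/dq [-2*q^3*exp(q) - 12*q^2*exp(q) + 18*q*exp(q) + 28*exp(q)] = 2*(-q^3 - 9*q^2 - 3*q + 23)*exp(q)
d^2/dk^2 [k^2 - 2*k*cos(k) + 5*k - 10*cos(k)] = 2*k*cos(k) + 4*sin(k) + 10*cos(k) + 2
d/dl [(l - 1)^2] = 2*l - 2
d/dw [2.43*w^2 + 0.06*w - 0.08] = 4.86*w + 0.06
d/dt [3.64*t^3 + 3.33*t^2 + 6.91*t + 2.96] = 10.92*t^2 + 6.66*t + 6.91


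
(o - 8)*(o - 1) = o^2 - 9*o + 8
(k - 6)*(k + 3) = k^2 - 3*k - 18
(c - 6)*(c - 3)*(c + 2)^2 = c^4 - 5*c^3 - 14*c^2 + 36*c + 72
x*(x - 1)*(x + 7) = x^3 + 6*x^2 - 7*x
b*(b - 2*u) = b^2 - 2*b*u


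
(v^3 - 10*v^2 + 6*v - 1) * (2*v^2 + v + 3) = 2*v^5 - 19*v^4 + 5*v^3 - 26*v^2 + 17*v - 3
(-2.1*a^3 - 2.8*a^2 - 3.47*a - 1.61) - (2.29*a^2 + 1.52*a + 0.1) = -2.1*a^3 - 5.09*a^2 - 4.99*a - 1.71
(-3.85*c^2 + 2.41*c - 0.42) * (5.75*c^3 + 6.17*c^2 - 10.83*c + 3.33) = -22.1375*c^5 - 9.897*c^4 + 54.1502*c^3 - 41.5122*c^2 + 12.5739*c - 1.3986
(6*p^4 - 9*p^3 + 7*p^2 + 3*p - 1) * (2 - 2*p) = -12*p^5 + 30*p^4 - 32*p^3 + 8*p^2 + 8*p - 2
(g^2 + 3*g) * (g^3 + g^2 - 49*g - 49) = g^5 + 4*g^4 - 46*g^3 - 196*g^2 - 147*g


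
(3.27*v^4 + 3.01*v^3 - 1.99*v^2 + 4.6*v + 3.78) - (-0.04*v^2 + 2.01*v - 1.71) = 3.27*v^4 + 3.01*v^3 - 1.95*v^2 + 2.59*v + 5.49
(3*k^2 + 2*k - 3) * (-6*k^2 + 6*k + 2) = -18*k^4 + 6*k^3 + 36*k^2 - 14*k - 6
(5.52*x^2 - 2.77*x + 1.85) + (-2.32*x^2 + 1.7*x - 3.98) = 3.2*x^2 - 1.07*x - 2.13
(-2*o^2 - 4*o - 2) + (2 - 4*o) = -2*o^2 - 8*o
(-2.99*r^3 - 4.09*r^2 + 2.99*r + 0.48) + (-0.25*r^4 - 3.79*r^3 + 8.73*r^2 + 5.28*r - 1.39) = -0.25*r^4 - 6.78*r^3 + 4.64*r^2 + 8.27*r - 0.91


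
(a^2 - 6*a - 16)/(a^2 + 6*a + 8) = (a - 8)/(a + 4)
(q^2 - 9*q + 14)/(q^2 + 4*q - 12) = (q - 7)/(q + 6)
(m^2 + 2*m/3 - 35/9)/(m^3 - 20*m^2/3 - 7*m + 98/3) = (m - 5/3)/(m^2 - 9*m + 14)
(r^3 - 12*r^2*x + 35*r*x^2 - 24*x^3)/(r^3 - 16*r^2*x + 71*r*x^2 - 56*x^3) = (-r + 3*x)/(-r + 7*x)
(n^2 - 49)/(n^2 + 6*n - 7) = (n - 7)/(n - 1)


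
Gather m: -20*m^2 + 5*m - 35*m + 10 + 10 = -20*m^2 - 30*m + 20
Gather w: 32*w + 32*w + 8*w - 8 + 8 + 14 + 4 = 72*w + 18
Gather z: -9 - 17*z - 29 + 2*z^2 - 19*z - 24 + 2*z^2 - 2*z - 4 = 4*z^2 - 38*z - 66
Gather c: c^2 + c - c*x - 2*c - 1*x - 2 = c^2 + c*(-x - 1) - x - 2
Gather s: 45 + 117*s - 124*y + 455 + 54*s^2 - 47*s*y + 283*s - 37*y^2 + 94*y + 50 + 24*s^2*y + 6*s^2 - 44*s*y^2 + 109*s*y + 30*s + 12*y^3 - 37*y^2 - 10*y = s^2*(24*y + 60) + s*(-44*y^2 + 62*y + 430) + 12*y^3 - 74*y^2 - 40*y + 550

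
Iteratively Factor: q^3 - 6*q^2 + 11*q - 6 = (q - 3)*(q^2 - 3*q + 2) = (q - 3)*(q - 1)*(q - 2)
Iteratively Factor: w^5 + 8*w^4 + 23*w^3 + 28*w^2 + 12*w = (w + 3)*(w^4 + 5*w^3 + 8*w^2 + 4*w) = w*(w + 3)*(w^3 + 5*w^2 + 8*w + 4) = w*(w + 1)*(w + 3)*(w^2 + 4*w + 4) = w*(w + 1)*(w + 2)*(w + 3)*(w + 2)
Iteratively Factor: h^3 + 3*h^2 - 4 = (h + 2)*(h^2 + h - 2) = (h + 2)^2*(h - 1)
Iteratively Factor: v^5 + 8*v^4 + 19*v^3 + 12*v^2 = (v + 3)*(v^4 + 5*v^3 + 4*v^2) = v*(v + 3)*(v^3 + 5*v^2 + 4*v) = v*(v + 1)*(v + 3)*(v^2 + 4*v) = v^2*(v + 1)*(v + 3)*(v + 4)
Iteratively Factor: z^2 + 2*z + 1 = (z + 1)*(z + 1)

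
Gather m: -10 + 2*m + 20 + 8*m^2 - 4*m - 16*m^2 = -8*m^2 - 2*m + 10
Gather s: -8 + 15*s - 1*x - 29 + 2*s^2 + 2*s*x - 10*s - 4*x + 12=2*s^2 + s*(2*x + 5) - 5*x - 25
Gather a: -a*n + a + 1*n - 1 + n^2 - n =a*(1 - n) + n^2 - 1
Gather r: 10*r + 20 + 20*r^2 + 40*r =20*r^2 + 50*r + 20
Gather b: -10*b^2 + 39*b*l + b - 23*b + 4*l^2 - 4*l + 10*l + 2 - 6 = -10*b^2 + b*(39*l - 22) + 4*l^2 + 6*l - 4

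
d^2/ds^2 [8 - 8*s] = 0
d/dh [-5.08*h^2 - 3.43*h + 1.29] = -10.16*h - 3.43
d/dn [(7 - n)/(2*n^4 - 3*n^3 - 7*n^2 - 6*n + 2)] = (-2*n^4 + 3*n^3 + 7*n^2 + 6*n - (n - 7)*(-8*n^3 + 9*n^2 + 14*n + 6) - 2)/(-2*n^4 + 3*n^3 + 7*n^2 + 6*n - 2)^2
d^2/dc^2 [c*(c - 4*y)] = 2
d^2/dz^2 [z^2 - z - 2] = 2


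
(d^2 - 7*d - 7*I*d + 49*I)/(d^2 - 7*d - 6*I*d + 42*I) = (d - 7*I)/(d - 6*I)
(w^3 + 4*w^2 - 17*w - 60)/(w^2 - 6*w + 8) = (w^2 + 8*w + 15)/(w - 2)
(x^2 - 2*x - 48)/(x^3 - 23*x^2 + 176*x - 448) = (x + 6)/(x^2 - 15*x + 56)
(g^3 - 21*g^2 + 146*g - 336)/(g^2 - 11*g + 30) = (g^2 - 15*g + 56)/(g - 5)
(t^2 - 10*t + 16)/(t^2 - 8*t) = (t - 2)/t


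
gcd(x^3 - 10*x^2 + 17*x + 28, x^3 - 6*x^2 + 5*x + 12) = x^2 - 3*x - 4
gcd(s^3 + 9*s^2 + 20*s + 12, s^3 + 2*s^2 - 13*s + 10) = 1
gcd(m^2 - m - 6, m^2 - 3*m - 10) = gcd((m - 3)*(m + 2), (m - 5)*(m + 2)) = m + 2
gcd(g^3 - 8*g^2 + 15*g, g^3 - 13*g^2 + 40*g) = g^2 - 5*g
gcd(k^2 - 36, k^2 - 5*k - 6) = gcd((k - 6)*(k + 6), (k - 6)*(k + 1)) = k - 6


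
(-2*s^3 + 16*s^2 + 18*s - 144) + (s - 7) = -2*s^3 + 16*s^2 + 19*s - 151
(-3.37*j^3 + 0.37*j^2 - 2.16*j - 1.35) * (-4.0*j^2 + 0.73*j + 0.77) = 13.48*j^5 - 3.9401*j^4 + 6.3152*j^3 + 4.1081*j^2 - 2.6487*j - 1.0395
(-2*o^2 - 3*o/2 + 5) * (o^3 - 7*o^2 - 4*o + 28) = -2*o^5 + 25*o^4/2 + 47*o^3/2 - 85*o^2 - 62*o + 140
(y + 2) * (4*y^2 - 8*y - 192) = 4*y^3 - 208*y - 384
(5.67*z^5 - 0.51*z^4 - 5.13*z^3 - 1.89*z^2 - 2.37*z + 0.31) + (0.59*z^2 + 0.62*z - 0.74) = 5.67*z^5 - 0.51*z^4 - 5.13*z^3 - 1.3*z^2 - 1.75*z - 0.43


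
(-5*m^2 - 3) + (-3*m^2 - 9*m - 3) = -8*m^2 - 9*m - 6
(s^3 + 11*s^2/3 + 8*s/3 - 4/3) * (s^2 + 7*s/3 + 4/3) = s^5 + 6*s^4 + 113*s^3/9 + 88*s^2/9 + 4*s/9 - 16/9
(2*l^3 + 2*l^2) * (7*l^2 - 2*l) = 14*l^5 + 10*l^4 - 4*l^3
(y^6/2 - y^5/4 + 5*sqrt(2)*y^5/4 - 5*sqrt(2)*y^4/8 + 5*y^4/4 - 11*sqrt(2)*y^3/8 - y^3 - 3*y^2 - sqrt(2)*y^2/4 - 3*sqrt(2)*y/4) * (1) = y^6/2 - y^5/4 + 5*sqrt(2)*y^5/4 - 5*sqrt(2)*y^4/8 + 5*y^4/4 - 11*sqrt(2)*y^3/8 - y^3 - 3*y^2 - sqrt(2)*y^2/4 - 3*sqrt(2)*y/4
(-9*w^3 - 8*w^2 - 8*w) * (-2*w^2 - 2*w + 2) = 18*w^5 + 34*w^4 + 14*w^3 - 16*w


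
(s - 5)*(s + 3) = s^2 - 2*s - 15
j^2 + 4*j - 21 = (j - 3)*(j + 7)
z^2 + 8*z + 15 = (z + 3)*(z + 5)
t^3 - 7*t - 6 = (t - 3)*(t + 1)*(t + 2)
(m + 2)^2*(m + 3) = m^3 + 7*m^2 + 16*m + 12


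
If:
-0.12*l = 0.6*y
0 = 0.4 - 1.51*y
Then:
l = -1.32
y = 0.26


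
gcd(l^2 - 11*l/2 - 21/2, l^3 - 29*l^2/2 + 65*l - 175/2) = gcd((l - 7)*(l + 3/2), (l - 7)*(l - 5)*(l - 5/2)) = l - 7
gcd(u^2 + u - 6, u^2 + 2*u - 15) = 1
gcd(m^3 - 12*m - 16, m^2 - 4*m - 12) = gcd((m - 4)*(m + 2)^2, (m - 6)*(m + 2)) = m + 2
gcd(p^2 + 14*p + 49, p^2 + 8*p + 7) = p + 7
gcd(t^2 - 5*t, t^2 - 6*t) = t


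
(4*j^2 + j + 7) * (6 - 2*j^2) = -8*j^4 - 2*j^3 + 10*j^2 + 6*j + 42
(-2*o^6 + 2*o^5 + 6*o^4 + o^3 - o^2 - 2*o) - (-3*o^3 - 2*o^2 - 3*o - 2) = -2*o^6 + 2*o^5 + 6*o^4 + 4*o^3 + o^2 + o + 2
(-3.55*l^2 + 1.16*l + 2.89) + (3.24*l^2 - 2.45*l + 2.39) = -0.31*l^2 - 1.29*l + 5.28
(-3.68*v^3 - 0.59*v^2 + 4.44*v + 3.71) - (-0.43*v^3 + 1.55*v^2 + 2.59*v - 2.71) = -3.25*v^3 - 2.14*v^2 + 1.85*v + 6.42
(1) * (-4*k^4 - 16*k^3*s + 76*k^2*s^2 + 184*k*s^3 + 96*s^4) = -4*k^4 - 16*k^3*s + 76*k^2*s^2 + 184*k*s^3 + 96*s^4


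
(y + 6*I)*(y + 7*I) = y^2 + 13*I*y - 42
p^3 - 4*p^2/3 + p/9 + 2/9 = (p - 1)*(p - 2/3)*(p + 1/3)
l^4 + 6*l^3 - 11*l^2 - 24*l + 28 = (l - 2)*(l - 1)*(l + 2)*(l + 7)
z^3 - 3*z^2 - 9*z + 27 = (z - 3)^2*(z + 3)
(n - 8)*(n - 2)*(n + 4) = n^3 - 6*n^2 - 24*n + 64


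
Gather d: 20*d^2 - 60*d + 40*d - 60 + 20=20*d^2 - 20*d - 40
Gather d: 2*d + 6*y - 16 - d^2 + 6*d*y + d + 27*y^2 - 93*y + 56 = -d^2 + d*(6*y + 3) + 27*y^2 - 87*y + 40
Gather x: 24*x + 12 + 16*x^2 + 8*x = 16*x^2 + 32*x + 12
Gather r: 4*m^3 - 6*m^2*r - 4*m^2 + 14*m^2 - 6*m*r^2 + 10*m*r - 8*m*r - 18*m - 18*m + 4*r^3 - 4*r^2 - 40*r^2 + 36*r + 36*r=4*m^3 + 10*m^2 - 36*m + 4*r^3 + r^2*(-6*m - 44) + r*(-6*m^2 + 2*m + 72)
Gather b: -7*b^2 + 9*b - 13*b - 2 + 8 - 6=-7*b^2 - 4*b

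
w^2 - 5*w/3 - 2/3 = (w - 2)*(w + 1/3)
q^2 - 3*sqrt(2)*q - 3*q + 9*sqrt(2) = (q - 3)*(q - 3*sqrt(2))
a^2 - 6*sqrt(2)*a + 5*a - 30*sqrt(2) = (a + 5)*(a - 6*sqrt(2))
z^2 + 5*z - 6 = (z - 1)*(z + 6)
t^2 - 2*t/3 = t*(t - 2/3)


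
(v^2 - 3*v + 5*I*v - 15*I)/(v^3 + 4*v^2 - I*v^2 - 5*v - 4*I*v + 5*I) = (v^2 + v*(-3 + 5*I) - 15*I)/(v^3 + v^2*(4 - I) - v*(5 + 4*I) + 5*I)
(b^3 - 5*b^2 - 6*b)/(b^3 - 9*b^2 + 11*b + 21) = b*(b - 6)/(b^2 - 10*b + 21)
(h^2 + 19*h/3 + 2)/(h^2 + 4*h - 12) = (h + 1/3)/(h - 2)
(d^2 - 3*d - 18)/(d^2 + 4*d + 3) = (d - 6)/(d + 1)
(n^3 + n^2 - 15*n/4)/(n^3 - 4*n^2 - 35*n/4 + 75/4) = n/(n - 5)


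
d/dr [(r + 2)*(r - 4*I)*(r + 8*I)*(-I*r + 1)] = -4*I*r^3 + r^2*(15 - 6*I) + r*(20 - 56*I) + 32 - 56*I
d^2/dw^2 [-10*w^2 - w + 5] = -20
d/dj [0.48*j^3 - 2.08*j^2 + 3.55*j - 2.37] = 1.44*j^2 - 4.16*j + 3.55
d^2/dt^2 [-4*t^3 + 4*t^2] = 8 - 24*t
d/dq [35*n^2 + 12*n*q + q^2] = 12*n + 2*q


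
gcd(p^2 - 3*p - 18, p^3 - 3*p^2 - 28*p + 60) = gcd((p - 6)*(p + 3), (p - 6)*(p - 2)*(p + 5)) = p - 6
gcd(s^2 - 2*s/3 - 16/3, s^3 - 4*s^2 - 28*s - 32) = s + 2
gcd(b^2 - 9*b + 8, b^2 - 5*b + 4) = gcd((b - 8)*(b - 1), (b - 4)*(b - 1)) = b - 1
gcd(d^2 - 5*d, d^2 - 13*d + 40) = d - 5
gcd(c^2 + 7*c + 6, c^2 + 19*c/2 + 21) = c + 6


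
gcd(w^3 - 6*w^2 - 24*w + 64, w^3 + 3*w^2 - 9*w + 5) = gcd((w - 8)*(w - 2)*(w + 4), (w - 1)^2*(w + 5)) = 1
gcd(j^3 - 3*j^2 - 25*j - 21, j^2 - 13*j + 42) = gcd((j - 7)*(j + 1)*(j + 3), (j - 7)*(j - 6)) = j - 7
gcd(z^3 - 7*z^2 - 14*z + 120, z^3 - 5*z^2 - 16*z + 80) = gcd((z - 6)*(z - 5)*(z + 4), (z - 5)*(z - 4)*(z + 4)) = z^2 - z - 20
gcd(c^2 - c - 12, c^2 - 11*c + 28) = c - 4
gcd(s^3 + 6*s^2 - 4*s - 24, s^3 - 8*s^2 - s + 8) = 1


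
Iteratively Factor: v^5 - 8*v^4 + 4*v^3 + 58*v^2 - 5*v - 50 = (v - 5)*(v^4 - 3*v^3 - 11*v^2 + 3*v + 10) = (v - 5)*(v + 2)*(v^3 - 5*v^2 - v + 5) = (v - 5)*(v - 1)*(v + 2)*(v^2 - 4*v - 5) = (v - 5)^2*(v - 1)*(v + 2)*(v + 1)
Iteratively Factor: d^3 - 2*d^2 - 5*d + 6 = (d + 2)*(d^2 - 4*d + 3) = (d - 3)*(d + 2)*(d - 1)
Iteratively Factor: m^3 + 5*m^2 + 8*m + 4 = (m + 2)*(m^2 + 3*m + 2) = (m + 1)*(m + 2)*(m + 2)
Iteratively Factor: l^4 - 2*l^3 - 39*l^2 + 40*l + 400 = (l + 4)*(l^3 - 6*l^2 - 15*l + 100) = (l + 4)^2*(l^2 - 10*l + 25) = (l - 5)*(l + 4)^2*(l - 5)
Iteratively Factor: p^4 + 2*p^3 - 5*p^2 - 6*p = (p)*(p^3 + 2*p^2 - 5*p - 6) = p*(p + 3)*(p^2 - p - 2) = p*(p - 2)*(p + 3)*(p + 1)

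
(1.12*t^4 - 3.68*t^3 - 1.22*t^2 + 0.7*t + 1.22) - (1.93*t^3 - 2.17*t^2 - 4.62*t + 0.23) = 1.12*t^4 - 5.61*t^3 + 0.95*t^2 + 5.32*t + 0.99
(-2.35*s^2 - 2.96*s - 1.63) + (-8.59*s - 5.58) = -2.35*s^2 - 11.55*s - 7.21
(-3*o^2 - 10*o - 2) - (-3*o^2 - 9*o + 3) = -o - 5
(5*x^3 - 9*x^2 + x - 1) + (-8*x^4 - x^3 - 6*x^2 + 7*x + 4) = -8*x^4 + 4*x^3 - 15*x^2 + 8*x + 3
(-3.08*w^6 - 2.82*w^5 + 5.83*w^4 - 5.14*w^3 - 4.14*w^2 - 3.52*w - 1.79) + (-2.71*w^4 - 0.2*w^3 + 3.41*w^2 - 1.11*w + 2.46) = -3.08*w^6 - 2.82*w^5 + 3.12*w^4 - 5.34*w^3 - 0.73*w^2 - 4.63*w + 0.67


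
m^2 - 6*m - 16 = (m - 8)*(m + 2)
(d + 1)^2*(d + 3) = d^3 + 5*d^2 + 7*d + 3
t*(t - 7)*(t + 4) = t^3 - 3*t^2 - 28*t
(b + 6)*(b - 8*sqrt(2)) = b^2 - 8*sqrt(2)*b + 6*b - 48*sqrt(2)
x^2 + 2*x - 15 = (x - 3)*(x + 5)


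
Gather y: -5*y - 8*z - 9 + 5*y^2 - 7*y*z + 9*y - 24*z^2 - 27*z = 5*y^2 + y*(4 - 7*z) - 24*z^2 - 35*z - 9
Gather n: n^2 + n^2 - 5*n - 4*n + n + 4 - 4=2*n^2 - 8*n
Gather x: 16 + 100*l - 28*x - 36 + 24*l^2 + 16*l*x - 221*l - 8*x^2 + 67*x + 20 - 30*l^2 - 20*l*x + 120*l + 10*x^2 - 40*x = -6*l^2 - l + 2*x^2 + x*(-4*l - 1)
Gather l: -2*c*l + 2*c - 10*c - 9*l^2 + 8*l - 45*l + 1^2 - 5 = -8*c - 9*l^2 + l*(-2*c - 37) - 4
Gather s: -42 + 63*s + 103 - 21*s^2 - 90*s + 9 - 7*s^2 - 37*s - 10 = -28*s^2 - 64*s + 60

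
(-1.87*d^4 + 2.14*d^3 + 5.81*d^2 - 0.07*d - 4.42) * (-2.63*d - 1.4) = 4.9181*d^5 - 3.0102*d^4 - 18.2763*d^3 - 7.9499*d^2 + 11.7226*d + 6.188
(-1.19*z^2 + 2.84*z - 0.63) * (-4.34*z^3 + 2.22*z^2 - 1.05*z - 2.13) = 5.1646*z^5 - 14.9674*z^4 + 10.2885*z^3 - 1.8459*z^2 - 5.3877*z + 1.3419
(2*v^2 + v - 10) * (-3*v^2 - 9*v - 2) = -6*v^4 - 21*v^3 + 17*v^2 + 88*v + 20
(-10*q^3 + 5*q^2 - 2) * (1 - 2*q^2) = 20*q^5 - 10*q^4 - 10*q^3 + 9*q^2 - 2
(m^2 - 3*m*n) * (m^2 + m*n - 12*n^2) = m^4 - 2*m^3*n - 15*m^2*n^2 + 36*m*n^3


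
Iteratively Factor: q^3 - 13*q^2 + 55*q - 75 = (q - 5)*(q^2 - 8*q + 15) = (q - 5)*(q - 3)*(q - 5)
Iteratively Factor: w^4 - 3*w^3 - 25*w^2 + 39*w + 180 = (w - 4)*(w^3 + w^2 - 21*w - 45) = (w - 5)*(w - 4)*(w^2 + 6*w + 9) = (w - 5)*(w - 4)*(w + 3)*(w + 3)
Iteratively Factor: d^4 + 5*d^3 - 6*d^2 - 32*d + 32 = (d + 4)*(d^3 + d^2 - 10*d + 8) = (d + 4)^2*(d^2 - 3*d + 2) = (d - 1)*(d + 4)^2*(d - 2)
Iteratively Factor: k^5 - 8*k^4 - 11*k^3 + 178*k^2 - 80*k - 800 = (k - 5)*(k^4 - 3*k^3 - 26*k^2 + 48*k + 160) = (k - 5)*(k + 2)*(k^3 - 5*k^2 - 16*k + 80) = (k - 5)*(k + 2)*(k + 4)*(k^2 - 9*k + 20) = (k - 5)^2*(k + 2)*(k + 4)*(k - 4)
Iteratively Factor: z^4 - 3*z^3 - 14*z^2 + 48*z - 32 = (z - 2)*(z^3 - z^2 - 16*z + 16) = (z - 2)*(z - 1)*(z^2 - 16) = (z - 2)*(z - 1)*(z + 4)*(z - 4)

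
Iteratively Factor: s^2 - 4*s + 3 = (s - 3)*(s - 1)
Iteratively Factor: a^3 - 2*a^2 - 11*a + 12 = (a + 3)*(a^2 - 5*a + 4) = (a - 1)*(a + 3)*(a - 4)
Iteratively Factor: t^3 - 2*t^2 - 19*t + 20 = (t - 5)*(t^2 + 3*t - 4) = (t - 5)*(t - 1)*(t + 4)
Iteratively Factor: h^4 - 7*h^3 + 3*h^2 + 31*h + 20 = (h - 4)*(h^3 - 3*h^2 - 9*h - 5) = (h - 5)*(h - 4)*(h^2 + 2*h + 1) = (h - 5)*(h - 4)*(h + 1)*(h + 1)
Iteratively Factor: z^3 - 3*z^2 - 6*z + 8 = (z - 4)*(z^2 + z - 2) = (z - 4)*(z + 2)*(z - 1)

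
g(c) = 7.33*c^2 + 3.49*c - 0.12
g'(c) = 14.66*c + 3.49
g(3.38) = 95.42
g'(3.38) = 53.04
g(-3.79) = 91.94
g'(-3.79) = -52.07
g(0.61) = 4.74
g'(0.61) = 12.43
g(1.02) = 11.07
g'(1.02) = 18.44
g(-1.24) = 6.82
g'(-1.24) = -14.69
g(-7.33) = 368.13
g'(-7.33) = -103.97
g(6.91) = 373.99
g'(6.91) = 104.79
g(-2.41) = 34.04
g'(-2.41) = -31.84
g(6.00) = 284.70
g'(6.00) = 91.45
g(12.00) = 1097.28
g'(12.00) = 179.41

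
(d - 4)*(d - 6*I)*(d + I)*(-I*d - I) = -I*d^4 - 5*d^3 + 3*I*d^3 + 15*d^2 - 2*I*d^2 + 20*d + 18*I*d + 24*I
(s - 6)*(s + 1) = s^2 - 5*s - 6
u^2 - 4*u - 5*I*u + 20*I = (u - 4)*(u - 5*I)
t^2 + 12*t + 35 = (t + 5)*(t + 7)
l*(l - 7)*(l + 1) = l^3 - 6*l^2 - 7*l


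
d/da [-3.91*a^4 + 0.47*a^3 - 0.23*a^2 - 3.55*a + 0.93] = -15.64*a^3 + 1.41*a^2 - 0.46*a - 3.55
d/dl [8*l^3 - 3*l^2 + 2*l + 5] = 24*l^2 - 6*l + 2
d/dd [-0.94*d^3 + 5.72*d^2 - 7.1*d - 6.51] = -2.82*d^2 + 11.44*d - 7.1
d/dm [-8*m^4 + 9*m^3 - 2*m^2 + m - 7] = -32*m^3 + 27*m^2 - 4*m + 1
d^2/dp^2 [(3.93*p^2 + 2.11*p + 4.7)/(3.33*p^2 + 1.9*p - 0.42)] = (-2.93506200000002*p^3 + 345.685968*p^2 + 196.127676*p + 51.834904)/(36.926037*p^6 + 63.20673*p^5 + 22.091886*p^4 - 9.08504*p^3 - 2.786364*p^2 + 1.00548*p - 0.074088)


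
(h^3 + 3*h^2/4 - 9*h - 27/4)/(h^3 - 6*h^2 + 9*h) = (4*h^2 + 15*h + 9)/(4*h*(h - 3))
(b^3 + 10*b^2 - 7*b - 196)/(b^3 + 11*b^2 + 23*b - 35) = (b^2 + 3*b - 28)/(b^2 + 4*b - 5)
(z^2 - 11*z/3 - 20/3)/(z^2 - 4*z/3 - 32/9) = 3*(z - 5)/(3*z - 8)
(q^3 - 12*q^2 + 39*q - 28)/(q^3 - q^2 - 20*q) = (-q^3 + 12*q^2 - 39*q + 28)/(q*(-q^2 + q + 20))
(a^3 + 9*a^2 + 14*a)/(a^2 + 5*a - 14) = a*(a + 2)/(a - 2)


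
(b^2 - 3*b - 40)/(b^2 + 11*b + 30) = (b - 8)/(b + 6)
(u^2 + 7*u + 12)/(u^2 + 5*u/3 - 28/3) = 3*(u + 3)/(3*u - 7)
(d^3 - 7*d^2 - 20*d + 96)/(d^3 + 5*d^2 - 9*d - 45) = (d^2 - 4*d - 32)/(d^2 + 8*d + 15)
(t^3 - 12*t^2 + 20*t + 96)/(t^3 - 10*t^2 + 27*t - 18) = (t^2 - 6*t - 16)/(t^2 - 4*t + 3)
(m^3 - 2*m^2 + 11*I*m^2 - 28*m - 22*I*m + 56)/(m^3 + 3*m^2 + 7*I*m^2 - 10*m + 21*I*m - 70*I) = (m + 4*I)/(m + 5)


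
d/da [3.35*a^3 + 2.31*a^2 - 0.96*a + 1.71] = 10.05*a^2 + 4.62*a - 0.96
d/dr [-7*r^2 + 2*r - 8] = 2 - 14*r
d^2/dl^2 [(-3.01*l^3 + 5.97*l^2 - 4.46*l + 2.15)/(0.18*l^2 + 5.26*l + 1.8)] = (-1.11022302462516e-16*l^5 - 3.5527136788005e-15*l^4 - 176.202272*l^3 - 182.1798*l^2 - 37.63044*l + 240.71764)/(0.005832*l^6 + 0.511272*l^5 + 15.115464*l^4 + 155.757016*l^3 + 151.15464*l^2 + 51.1272*l + 5.832)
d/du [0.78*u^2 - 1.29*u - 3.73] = 1.56*u - 1.29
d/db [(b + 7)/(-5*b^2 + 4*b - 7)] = 5*(b^2 + 14*b - 7)/(25*b^4 - 40*b^3 + 86*b^2 - 56*b + 49)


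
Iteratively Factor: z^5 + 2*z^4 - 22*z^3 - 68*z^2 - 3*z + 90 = (z + 2)*(z^4 - 22*z^2 - 24*z + 45) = (z + 2)*(z + 3)*(z^3 - 3*z^2 - 13*z + 15) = (z - 1)*(z + 2)*(z + 3)*(z^2 - 2*z - 15) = (z - 5)*(z - 1)*(z + 2)*(z + 3)*(z + 3)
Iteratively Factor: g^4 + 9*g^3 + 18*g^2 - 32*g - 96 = (g + 4)*(g^3 + 5*g^2 - 2*g - 24) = (g + 3)*(g + 4)*(g^2 + 2*g - 8) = (g + 3)*(g + 4)^2*(g - 2)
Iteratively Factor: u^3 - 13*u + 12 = (u - 3)*(u^2 + 3*u - 4) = (u - 3)*(u - 1)*(u + 4)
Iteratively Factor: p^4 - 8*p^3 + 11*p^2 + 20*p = (p + 1)*(p^3 - 9*p^2 + 20*p) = (p - 5)*(p + 1)*(p^2 - 4*p) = p*(p - 5)*(p + 1)*(p - 4)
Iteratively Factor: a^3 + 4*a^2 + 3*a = (a + 3)*(a^2 + a) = a*(a + 3)*(a + 1)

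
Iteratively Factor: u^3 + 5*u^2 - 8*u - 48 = (u + 4)*(u^2 + u - 12) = (u - 3)*(u + 4)*(u + 4)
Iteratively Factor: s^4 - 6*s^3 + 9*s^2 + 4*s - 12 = (s + 1)*(s^3 - 7*s^2 + 16*s - 12) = (s - 3)*(s + 1)*(s^2 - 4*s + 4) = (s - 3)*(s - 2)*(s + 1)*(s - 2)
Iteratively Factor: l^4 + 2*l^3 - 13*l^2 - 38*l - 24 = (l + 3)*(l^3 - l^2 - 10*l - 8) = (l + 1)*(l + 3)*(l^2 - 2*l - 8) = (l + 1)*(l + 2)*(l + 3)*(l - 4)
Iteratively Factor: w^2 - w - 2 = (w - 2)*(w + 1)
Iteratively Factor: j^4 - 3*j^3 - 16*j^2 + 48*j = (j - 3)*(j^3 - 16*j) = (j - 4)*(j - 3)*(j^2 + 4*j) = j*(j - 4)*(j - 3)*(j + 4)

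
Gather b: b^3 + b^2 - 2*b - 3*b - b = b^3 + b^2 - 6*b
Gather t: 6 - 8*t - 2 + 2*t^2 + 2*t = 2*t^2 - 6*t + 4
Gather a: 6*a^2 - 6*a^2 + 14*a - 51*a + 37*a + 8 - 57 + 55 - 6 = 0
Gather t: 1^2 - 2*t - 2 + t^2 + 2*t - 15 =t^2 - 16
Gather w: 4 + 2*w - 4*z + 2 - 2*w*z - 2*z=w*(2 - 2*z) - 6*z + 6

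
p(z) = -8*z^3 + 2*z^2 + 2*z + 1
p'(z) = -24*z^2 + 4*z + 2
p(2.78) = -149.86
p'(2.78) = -172.36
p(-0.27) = 0.76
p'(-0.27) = -0.83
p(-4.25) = 642.75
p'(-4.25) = -448.50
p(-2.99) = 226.75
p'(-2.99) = -224.52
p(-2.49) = 131.93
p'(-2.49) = -156.76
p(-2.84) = 194.70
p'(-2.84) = -202.93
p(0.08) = 1.17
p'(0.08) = 2.17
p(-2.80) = 186.70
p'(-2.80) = -197.36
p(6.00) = -1643.00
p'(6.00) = -838.00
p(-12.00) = 14089.00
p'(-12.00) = -3502.00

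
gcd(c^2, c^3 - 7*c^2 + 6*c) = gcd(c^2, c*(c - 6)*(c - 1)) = c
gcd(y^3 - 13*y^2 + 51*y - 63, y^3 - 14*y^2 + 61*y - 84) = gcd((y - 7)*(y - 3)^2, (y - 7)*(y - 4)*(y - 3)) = y^2 - 10*y + 21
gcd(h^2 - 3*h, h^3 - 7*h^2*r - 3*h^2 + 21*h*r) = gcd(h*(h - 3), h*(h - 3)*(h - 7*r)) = h^2 - 3*h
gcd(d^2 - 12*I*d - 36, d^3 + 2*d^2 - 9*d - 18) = 1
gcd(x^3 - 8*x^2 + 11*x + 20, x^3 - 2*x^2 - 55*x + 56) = 1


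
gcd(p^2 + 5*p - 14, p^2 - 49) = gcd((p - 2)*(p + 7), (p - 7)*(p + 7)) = p + 7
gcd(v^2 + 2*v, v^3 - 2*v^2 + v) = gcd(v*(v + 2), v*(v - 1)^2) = v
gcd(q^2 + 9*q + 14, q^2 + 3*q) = 1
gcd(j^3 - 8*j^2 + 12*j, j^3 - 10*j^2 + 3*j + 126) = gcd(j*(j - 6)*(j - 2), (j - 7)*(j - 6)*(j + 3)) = j - 6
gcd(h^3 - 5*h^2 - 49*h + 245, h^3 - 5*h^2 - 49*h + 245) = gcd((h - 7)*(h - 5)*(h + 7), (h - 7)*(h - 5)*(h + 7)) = h^3 - 5*h^2 - 49*h + 245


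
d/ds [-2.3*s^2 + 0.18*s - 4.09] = 0.18 - 4.6*s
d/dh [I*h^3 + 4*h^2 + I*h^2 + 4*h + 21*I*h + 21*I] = 3*I*h^2 + 2*h*(4 + I) + 4 + 21*I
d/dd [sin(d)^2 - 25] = sin(2*d)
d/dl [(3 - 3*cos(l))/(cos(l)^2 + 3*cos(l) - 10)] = 3*(sin(l)^2 + 2*cos(l) - 8)*sin(l)/(cos(l)^2 + 3*cos(l) - 10)^2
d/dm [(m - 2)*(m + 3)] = 2*m + 1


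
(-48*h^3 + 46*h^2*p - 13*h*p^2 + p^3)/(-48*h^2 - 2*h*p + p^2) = (6*h^2 - 5*h*p + p^2)/(6*h + p)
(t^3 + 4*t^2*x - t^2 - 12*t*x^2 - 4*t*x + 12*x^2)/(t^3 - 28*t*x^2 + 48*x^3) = (1 - t)/(-t + 4*x)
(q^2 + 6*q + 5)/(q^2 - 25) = (q + 1)/(q - 5)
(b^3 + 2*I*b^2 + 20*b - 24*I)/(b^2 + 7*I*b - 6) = (b^2 - 4*I*b - 4)/(b + I)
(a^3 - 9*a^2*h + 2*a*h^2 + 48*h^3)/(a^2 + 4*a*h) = (a^3 - 9*a^2*h + 2*a*h^2 + 48*h^3)/(a*(a + 4*h))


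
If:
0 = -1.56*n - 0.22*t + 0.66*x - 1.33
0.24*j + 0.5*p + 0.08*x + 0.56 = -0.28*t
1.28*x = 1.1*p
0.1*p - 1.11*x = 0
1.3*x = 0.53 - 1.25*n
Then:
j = 8.23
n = 0.42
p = 0.00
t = -9.05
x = 0.00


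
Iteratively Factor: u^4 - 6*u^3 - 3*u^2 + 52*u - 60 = (u - 2)*(u^3 - 4*u^2 - 11*u + 30) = (u - 2)*(u + 3)*(u^2 - 7*u + 10) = (u - 5)*(u - 2)*(u + 3)*(u - 2)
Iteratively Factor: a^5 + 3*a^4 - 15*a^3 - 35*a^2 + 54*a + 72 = (a - 2)*(a^4 + 5*a^3 - 5*a^2 - 45*a - 36) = (a - 2)*(a + 1)*(a^3 + 4*a^2 - 9*a - 36) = (a - 2)*(a + 1)*(a + 3)*(a^2 + a - 12) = (a - 2)*(a + 1)*(a + 3)*(a + 4)*(a - 3)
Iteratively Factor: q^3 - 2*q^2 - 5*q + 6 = (q + 2)*(q^2 - 4*q + 3) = (q - 3)*(q + 2)*(q - 1)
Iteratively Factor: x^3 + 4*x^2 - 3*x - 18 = (x - 2)*(x^2 + 6*x + 9) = (x - 2)*(x + 3)*(x + 3)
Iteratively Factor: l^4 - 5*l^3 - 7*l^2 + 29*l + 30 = (l - 5)*(l^3 - 7*l - 6) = (l - 5)*(l + 1)*(l^2 - l - 6) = (l - 5)*(l - 3)*(l + 1)*(l + 2)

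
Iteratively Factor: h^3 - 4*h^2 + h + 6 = (h - 2)*(h^2 - 2*h - 3) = (h - 2)*(h + 1)*(h - 3)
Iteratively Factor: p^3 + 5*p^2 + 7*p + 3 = (p + 1)*(p^2 + 4*p + 3) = (p + 1)*(p + 3)*(p + 1)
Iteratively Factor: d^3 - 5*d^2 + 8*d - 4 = (d - 2)*(d^2 - 3*d + 2) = (d - 2)*(d - 1)*(d - 2)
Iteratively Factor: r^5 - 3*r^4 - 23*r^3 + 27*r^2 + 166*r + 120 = (r + 1)*(r^4 - 4*r^3 - 19*r^2 + 46*r + 120) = (r - 5)*(r + 1)*(r^3 + r^2 - 14*r - 24) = (r - 5)*(r - 4)*(r + 1)*(r^2 + 5*r + 6) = (r - 5)*(r - 4)*(r + 1)*(r + 2)*(r + 3)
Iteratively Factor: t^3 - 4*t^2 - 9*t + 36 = (t - 4)*(t^2 - 9) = (t - 4)*(t + 3)*(t - 3)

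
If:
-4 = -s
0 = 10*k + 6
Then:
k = -3/5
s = 4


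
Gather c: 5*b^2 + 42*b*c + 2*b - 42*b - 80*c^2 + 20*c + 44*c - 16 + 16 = 5*b^2 - 40*b - 80*c^2 + c*(42*b + 64)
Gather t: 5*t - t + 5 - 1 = 4*t + 4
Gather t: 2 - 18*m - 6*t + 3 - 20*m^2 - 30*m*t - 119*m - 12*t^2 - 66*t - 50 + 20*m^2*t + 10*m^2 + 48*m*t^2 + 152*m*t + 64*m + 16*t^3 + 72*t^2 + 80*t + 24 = -10*m^2 - 73*m + 16*t^3 + t^2*(48*m + 60) + t*(20*m^2 + 122*m + 8) - 21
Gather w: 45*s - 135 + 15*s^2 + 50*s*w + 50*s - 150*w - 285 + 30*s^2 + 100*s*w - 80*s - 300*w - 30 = 45*s^2 + 15*s + w*(150*s - 450) - 450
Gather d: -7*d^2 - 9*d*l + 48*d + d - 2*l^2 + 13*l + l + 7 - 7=-7*d^2 + d*(49 - 9*l) - 2*l^2 + 14*l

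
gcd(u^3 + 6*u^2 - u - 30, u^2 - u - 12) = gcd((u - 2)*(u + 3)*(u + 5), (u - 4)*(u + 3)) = u + 3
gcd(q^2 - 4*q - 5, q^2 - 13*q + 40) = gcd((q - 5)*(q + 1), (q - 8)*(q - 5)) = q - 5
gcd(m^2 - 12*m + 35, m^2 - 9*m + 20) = m - 5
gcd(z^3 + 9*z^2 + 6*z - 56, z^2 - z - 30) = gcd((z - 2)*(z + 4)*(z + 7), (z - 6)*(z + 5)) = 1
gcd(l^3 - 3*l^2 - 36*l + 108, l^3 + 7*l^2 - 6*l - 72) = l^2 + 3*l - 18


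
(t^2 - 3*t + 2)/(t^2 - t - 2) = (t - 1)/(t + 1)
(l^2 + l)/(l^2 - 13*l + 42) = l*(l + 1)/(l^2 - 13*l + 42)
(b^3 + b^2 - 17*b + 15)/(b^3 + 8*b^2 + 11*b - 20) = (b - 3)/(b + 4)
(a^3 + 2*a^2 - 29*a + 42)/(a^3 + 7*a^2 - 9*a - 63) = (a - 2)/(a + 3)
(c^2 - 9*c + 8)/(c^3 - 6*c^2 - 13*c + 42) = (c^2 - 9*c + 8)/(c^3 - 6*c^2 - 13*c + 42)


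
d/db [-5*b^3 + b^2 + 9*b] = -15*b^2 + 2*b + 9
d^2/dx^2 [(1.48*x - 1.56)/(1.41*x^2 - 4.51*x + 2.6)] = ((17.7488 - 12.5208*x)*(1.41*x^2 - 4.51*x + 2.6) + (1.48*x - 1.56)*(2.82*x - 4.51)*(5.64*x - 9.02))/(1.41*x^2 - 4.51*x + 2.6)^3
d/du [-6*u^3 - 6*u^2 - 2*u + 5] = -18*u^2 - 12*u - 2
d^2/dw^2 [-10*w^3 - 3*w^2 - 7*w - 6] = -60*w - 6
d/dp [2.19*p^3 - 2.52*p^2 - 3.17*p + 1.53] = 6.57*p^2 - 5.04*p - 3.17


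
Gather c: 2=2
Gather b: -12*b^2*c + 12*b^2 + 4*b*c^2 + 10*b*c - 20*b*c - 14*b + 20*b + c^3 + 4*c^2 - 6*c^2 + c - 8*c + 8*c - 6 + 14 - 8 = b^2*(12 - 12*c) + b*(4*c^2 - 10*c + 6) + c^3 - 2*c^2 + c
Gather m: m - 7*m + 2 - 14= -6*m - 12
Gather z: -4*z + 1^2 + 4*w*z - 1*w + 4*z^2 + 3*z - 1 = -w + 4*z^2 + z*(4*w - 1)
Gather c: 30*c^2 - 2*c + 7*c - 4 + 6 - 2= 30*c^2 + 5*c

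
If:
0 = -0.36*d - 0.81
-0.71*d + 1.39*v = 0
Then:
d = -2.25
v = -1.15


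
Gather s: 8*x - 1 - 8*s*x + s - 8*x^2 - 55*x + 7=s*(1 - 8*x) - 8*x^2 - 47*x + 6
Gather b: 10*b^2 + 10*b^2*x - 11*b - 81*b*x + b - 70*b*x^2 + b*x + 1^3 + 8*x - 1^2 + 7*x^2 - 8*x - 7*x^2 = b^2*(10*x + 10) + b*(-70*x^2 - 80*x - 10)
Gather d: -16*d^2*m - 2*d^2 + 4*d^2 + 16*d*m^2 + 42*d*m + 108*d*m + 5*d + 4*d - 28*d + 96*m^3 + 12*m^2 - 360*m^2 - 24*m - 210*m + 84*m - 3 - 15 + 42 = d^2*(2 - 16*m) + d*(16*m^2 + 150*m - 19) + 96*m^3 - 348*m^2 - 150*m + 24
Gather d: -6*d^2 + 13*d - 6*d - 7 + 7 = -6*d^2 + 7*d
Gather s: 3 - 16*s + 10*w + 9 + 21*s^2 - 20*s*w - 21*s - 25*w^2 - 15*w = 21*s^2 + s*(-20*w - 37) - 25*w^2 - 5*w + 12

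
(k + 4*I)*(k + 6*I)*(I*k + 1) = I*k^3 - 9*k^2 - 14*I*k - 24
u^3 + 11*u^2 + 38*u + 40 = (u + 2)*(u + 4)*(u + 5)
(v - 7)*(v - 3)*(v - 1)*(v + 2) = v^4 - 9*v^3 + 9*v^2 + 41*v - 42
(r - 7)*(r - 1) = r^2 - 8*r + 7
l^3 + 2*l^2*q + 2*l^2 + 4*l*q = l*(l + 2)*(l + 2*q)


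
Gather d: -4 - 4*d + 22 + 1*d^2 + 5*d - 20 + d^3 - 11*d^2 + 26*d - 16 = d^3 - 10*d^2 + 27*d - 18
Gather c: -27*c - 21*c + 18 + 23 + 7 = 48 - 48*c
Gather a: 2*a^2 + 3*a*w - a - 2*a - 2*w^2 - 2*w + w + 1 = 2*a^2 + a*(3*w - 3) - 2*w^2 - w + 1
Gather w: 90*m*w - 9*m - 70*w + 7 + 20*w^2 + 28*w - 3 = -9*m + 20*w^2 + w*(90*m - 42) + 4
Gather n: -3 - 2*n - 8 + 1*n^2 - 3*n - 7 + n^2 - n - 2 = 2*n^2 - 6*n - 20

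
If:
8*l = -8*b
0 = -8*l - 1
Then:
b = 1/8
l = -1/8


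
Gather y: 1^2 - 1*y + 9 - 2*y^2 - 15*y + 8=-2*y^2 - 16*y + 18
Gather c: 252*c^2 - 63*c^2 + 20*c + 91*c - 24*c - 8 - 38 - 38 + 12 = 189*c^2 + 87*c - 72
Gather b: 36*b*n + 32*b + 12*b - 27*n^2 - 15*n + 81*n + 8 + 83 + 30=b*(36*n + 44) - 27*n^2 + 66*n + 121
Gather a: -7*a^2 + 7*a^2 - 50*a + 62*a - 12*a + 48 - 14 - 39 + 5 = 0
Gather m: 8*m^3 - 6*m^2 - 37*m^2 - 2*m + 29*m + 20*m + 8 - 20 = 8*m^3 - 43*m^2 + 47*m - 12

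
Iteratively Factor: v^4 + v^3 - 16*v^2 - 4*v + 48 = (v + 4)*(v^3 - 3*v^2 - 4*v + 12) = (v - 2)*(v + 4)*(v^2 - v - 6) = (v - 3)*(v - 2)*(v + 4)*(v + 2)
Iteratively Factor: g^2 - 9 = (g + 3)*(g - 3)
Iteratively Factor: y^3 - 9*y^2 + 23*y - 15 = (y - 5)*(y^2 - 4*y + 3) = (y - 5)*(y - 1)*(y - 3)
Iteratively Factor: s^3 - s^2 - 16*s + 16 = (s - 4)*(s^2 + 3*s - 4) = (s - 4)*(s + 4)*(s - 1)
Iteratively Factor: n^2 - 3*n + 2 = (n - 1)*(n - 2)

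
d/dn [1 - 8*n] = -8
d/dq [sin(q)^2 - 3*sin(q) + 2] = (2*sin(q) - 3)*cos(q)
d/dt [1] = 0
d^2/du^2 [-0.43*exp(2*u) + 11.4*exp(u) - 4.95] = (11.4 - 1.72*exp(u))*exp(u)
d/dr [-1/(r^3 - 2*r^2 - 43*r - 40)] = (3*r^2 - 4*r - 43)/(-r^3 + 2*r^2 + 43*r + 40)^2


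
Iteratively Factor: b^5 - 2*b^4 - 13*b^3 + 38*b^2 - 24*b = (b - 2)*(b^4 - 13*b^2 + 12*b) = (b - 2)*(b + 4)*(b^3 - 4*b^2 + 3*b) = (b - 3)*(b - 2)*(b + 4)*(b^2 - b) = (b - 3)*(b - 2)*(b - 1)*(b + 4)*(b)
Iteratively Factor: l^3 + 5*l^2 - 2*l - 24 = (l + 4)*(l^2 + l - 6) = (l - 2)*(l + 4)*(l + 3)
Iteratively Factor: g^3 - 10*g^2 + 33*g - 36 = (g - 4)*(g^2 - 6*g + 9) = (g - 4)*(g - 3)*(g - 3)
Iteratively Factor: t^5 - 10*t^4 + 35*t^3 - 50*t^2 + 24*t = (t - 4)*(t^4 - 6*t^3 + 11*t^2 - 6*t) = t*(t - 4)*(t^3 - 6*t^2 + 11*t - 6) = t*(t - 4)*(t - 3)*(t^2 - 3*t + 2) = t*(t - 4)*(t - 3)*(t - 2)*(t - 1)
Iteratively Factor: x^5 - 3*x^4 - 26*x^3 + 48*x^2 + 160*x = (x + 2)*(x^4 - 5*x^3 - 16*x^2 + 80*x) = (x + 2)*(x + 4)*(x^3 - 9*x^2 + 20*x) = x*(x + 2)*(x + 4)*(x^2 - 9*x + 20) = x*(x - 5)*(x + 2)*(x + 4)*(x - 4)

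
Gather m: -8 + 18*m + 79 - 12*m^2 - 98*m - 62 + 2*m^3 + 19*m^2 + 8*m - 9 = 2*m^3 + 7*m^2 - 72*m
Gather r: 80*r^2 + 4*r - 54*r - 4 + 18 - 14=80*r^2 - 50*r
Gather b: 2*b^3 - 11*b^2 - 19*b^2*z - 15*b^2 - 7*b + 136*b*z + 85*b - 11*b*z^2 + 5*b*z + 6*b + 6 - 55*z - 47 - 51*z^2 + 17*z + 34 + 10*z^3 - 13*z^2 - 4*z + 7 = 2*b^3 + b^2*(-19*z - 26) + b*(-11*z^2 + 141*z + 84) + 10*z^3 - 64*z^2 - 42*z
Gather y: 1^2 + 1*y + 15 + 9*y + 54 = 10*y + 70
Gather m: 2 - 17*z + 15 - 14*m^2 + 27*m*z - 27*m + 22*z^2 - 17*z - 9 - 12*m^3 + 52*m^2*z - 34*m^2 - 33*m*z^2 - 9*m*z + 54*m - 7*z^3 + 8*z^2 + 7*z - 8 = -12*m^3 + m^2*(52*z - 48) + m*(-33*z^2 + 18*z + 27) - 7*z^3 + 30*z^2 - 27*z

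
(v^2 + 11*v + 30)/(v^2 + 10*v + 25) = (v + 6)/(v + 5)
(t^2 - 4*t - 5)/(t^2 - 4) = (t^2 - 4*t - 5)/(t^2 - 4)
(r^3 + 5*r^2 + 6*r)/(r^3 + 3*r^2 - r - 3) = r*(r + 2)/(r^2 - 1)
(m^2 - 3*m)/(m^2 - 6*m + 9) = m/(m - 3)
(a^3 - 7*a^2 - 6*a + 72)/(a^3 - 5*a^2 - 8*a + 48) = (a - 6)/(a - 4)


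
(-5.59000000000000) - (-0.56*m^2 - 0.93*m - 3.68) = 0.56*m^2 + 0.93*m - 1.91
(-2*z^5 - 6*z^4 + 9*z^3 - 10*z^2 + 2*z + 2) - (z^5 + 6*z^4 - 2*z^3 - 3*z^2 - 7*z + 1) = -3*z^5 - 12*z^4 + 11*z^3 - 7*z^2 + 9*z + 1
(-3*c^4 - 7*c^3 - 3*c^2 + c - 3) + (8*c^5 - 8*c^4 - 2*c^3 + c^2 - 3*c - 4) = 8*c^5 - 11*c^4 - 9*c^3 - 2*c^2 - 2*c - 7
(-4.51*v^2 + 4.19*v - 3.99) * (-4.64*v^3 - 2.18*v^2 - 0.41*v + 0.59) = 20.9264*v^5 - 9.6098*v^4 + 11.2285*v^3 + 4.3194*v^2 + 4.108*v - 2.3541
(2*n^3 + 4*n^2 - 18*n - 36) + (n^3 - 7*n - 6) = 3*n^3 + 4*n^2 - 25*n - 42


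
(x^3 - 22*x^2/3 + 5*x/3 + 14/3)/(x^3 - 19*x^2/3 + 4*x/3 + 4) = (x - 7)/(x - 6)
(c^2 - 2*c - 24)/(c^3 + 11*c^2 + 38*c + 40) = (c - 6)/(c^2 + 7*c + 10)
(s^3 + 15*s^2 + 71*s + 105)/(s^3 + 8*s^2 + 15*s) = (s + 7)/s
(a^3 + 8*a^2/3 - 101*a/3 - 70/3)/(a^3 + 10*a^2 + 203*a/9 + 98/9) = 3*(a - 5)/(3*a + 7)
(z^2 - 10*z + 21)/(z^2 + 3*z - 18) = (z - 7)/(z + 6)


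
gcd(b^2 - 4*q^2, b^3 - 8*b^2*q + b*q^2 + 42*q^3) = b + 2*q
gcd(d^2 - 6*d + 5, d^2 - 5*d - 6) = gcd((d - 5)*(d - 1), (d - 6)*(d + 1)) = 1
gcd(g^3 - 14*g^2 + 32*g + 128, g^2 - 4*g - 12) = g + 2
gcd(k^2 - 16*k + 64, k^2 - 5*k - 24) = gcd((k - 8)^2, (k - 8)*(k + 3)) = k - 8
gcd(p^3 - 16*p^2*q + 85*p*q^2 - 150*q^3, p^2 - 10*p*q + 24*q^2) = p - 6*q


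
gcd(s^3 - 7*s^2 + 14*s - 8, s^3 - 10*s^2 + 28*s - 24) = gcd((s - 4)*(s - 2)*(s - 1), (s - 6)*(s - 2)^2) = s - 2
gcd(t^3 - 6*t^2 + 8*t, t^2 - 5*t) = t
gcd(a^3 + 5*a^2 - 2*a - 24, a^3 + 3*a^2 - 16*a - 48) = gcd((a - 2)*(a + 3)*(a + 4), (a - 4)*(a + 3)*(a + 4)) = a^2 + 7*a + 12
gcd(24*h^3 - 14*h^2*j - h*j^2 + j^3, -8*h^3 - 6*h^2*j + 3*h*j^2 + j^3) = 8*h^2 - 2*h*j - j^2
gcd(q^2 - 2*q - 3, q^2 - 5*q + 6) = q - 3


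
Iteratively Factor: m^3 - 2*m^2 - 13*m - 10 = (m + 1)*(m^2 - 3*m - 10) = (m - 5)*(m + 1)*(m + 2)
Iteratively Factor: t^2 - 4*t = (t - 4)*(t)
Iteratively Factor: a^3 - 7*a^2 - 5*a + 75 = (a - 5)*(a^2 - 2*a - 15) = (a - 5)^2*(a + 3)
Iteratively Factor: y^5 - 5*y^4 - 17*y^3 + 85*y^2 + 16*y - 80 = (y - 5)*(y^4 - 17*y^2 + 16) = (y - 5)*(y + 1)*(y^3 - y^2 - 16*y + 16) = (y - 5)*(y + 1)*(y + 4)*(y^2 - 5*y + 4) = (y - 5)*(y - 4)*(y + 1)*(y + 4)*(y - 1)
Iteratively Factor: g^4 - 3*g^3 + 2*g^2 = (g - 1)*(g^3 - 2*g^2) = g*(g - 1)*(g^2 - 2*g) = g*(g - 2)*(g - 1)*(g)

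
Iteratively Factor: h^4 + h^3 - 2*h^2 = (h - 1)*(h^3 + 2*h^2) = (h - 1)*(h + 2)*(h^2) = h*(h - 1)*(h + 2)*(h)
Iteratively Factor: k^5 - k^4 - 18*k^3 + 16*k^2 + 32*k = (k + 1)*(k^4 - 2*k^3 - 16*k^2 + 32*k) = k*(k + 1)*(k^3 - 2*k^2 - 16*k + 32) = k*(k - 2)*(k + 1)*(k^2 - 16) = k*(k - 2)*(k + 1)*(k + 4)*(k - 4)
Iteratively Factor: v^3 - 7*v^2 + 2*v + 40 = (v - 5)*(v^2 - 2*v - 8) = (v - 5)*(v - 4)*(v + 2)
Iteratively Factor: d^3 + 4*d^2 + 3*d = (d + 3)*(d^2 + d) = d*(d + 3)*(d + 1)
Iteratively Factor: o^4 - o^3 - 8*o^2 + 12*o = (o - 2)*(o^3 + o^2 - 6*o) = (o - 2)^2*(o^2 + 3*o) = o*(o - 2)^2*(o + 3)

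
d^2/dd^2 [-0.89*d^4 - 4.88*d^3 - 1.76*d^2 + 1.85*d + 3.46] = -10.68*d^2 - 29.28*d - 3.52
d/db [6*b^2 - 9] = 12*b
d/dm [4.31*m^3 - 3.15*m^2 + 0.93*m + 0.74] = 12.93*m^2 - 6.3*m + 0.93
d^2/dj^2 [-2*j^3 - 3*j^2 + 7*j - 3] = -12*j - 6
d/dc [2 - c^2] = -2*c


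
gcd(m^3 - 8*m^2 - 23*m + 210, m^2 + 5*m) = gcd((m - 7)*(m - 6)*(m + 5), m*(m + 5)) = m + 5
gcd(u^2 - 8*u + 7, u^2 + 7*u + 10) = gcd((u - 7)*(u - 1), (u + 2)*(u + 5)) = 1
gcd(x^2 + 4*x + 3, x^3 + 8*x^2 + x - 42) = x + 3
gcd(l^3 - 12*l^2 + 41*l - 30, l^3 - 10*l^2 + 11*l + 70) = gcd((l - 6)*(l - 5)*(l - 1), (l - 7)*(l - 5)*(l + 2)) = l - 5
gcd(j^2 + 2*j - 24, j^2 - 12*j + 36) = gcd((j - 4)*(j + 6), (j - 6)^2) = 1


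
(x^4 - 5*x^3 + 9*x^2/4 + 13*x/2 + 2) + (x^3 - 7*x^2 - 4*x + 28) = x^4 - 4*x^3 - 19*x^2/4 + 5*x/2 + 30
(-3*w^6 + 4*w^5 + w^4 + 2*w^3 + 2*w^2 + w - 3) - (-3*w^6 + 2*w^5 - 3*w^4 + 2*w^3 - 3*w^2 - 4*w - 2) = 2*w^5 + 4*w^4 + 5*w^2 + 5*w - 1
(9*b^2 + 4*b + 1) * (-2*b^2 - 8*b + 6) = -18*b^4 - 80*b^3 + 20*b^2 + 16*b + 6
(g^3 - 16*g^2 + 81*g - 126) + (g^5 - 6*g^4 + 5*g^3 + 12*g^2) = g^5 - 6*g^4 + 6*g^3 - 4*g^2 + 81*g - 126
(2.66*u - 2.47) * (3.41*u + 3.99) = 9.0706*u^2 + 2.1907*u - 9.8553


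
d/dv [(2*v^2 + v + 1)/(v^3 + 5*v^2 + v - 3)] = ((4*v + 1)*(v^3 + 5*v^2 + v - 3) - (2*v^2 + v + 1)*(3*v^2 + 10*v + 1))/(v^3 + 5*v^2 + v - 3)^2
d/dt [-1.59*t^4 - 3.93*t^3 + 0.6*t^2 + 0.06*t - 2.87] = -6.36*t^3 - 11.79*t^2 + 1.2*t + 0.06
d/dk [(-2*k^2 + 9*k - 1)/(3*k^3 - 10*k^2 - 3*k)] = (6*k^4 - 54*k^3 + 105*k^2 - 20*k - 3)/(k^2*(9*k^4 - 60*k^3 + 82*k^2 + 60*k + 9))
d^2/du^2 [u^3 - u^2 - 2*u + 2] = 6*u - 2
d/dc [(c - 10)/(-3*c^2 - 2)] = (-3*c^2 + 6*c*(c - 10) - 2)/(3*c^2 + 2)^2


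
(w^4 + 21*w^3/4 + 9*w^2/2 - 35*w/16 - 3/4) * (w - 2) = w^5 + 13*w^4/4 - 6*w^3 - 179*w^2/16 + 29*w/8 + 3/2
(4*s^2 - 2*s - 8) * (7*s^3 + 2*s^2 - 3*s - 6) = 28*s^5 - 6*s^4 - 72*s^3 - 34*s^2 + 36*s + 48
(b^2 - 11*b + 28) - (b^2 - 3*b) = 28 - 8*b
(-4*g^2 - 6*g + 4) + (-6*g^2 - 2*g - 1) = -10*g^2 - 8*g + 3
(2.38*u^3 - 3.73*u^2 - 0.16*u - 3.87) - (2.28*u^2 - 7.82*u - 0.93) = 2.38*u^3 - 6.01*u^2 + 7.66*u - 2.94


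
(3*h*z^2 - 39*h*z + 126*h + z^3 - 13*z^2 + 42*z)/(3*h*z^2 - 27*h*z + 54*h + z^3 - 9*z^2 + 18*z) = (z - 7)/(z - 3)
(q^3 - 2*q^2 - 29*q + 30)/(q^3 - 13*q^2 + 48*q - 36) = (q + 5)/(q - 6)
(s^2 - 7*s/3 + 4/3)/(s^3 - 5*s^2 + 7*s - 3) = (s - 4/3)/(s^2 - 4*s + 3)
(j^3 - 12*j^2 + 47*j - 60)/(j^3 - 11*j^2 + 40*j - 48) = (j - 5)/(j - 4)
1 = 1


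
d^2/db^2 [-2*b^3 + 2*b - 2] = -12*b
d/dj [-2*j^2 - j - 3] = -4*j - 1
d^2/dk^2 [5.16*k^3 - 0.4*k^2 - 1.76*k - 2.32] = 30.96*k - 0.8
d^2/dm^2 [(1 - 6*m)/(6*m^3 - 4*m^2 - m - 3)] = 2*((6*m - 1)*(-18*m^2 + 8*m + 1)^2 + 2*(54*m^2 - 24*m + (6*m - 1)*(9*m - 2) - 3)*(-6*m^3 + 4*m^2 + m + 3))/(-6*m^3 + 4*m^2 + m + 3)^3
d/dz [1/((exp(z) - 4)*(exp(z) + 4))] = -2*exp(2*z)/(exp(4*z) - 32*exp(2*z) + 256)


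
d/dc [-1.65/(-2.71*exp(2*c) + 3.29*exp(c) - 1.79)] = (5.4285 - 8.943*exp(c))*exp(c)/(2.71*exp(2*c) - 3.29*exp(c) + 1.79)^2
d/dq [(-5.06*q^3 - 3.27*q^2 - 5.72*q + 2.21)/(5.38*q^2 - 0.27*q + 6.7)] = (-27.2228*q^4 + 2.7324*q^3 - 70.0495*q^2 - 67.5976*q - 37.7273)/(28.9444*q^4 - 2.9052*q^3 + 72.1649*q^2 - 3.618*q + 44.89)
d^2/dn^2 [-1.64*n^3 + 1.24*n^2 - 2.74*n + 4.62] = 2.48 - 9.84*n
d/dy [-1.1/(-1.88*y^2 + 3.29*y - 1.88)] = (3.619 - 4.136*y)/(1.88*y^2 - 3.29*y + 1.88)^2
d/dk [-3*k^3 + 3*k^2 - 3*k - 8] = -9*k^2 + 6*k - 3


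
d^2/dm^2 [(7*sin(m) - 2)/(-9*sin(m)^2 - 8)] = (5103*sin(m)^5 - 648*sin(m)^4 + 1548*sin(m)^2 - 4963*sin(m)/2 + 2457*sin(3*m) - 567*sin(5*m)/2 - 288)/(9*sin(m)^2 + 8)^3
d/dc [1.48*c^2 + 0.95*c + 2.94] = 2.96*c + 0.95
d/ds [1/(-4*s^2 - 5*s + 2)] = (8*s + 5)/(4*s^2 + 5*s - 2)^2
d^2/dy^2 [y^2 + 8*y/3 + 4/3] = 2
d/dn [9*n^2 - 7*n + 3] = 18*n - 7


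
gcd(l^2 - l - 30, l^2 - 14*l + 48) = l - 6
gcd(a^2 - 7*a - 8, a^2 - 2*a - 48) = a - 8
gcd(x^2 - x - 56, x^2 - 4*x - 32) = x - 8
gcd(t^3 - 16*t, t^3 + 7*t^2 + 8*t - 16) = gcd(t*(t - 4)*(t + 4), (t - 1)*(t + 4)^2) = t + 4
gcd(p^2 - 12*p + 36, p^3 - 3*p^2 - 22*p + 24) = p - 6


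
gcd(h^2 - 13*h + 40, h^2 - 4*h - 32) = h - 8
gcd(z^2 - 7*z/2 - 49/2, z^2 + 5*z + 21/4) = z + 7/2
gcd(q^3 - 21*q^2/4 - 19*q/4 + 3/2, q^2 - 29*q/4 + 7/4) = q - 1/4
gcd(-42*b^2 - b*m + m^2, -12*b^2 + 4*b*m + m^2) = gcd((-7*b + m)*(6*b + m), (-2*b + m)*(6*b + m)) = 6*b + m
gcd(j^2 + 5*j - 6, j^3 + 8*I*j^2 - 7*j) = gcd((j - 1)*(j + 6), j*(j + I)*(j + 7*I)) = 1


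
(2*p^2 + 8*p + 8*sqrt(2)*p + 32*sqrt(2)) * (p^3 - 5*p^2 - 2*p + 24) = 2*p^5 - 2*p^4 + 8*sqrt(2)*p^4 - 44*p^3 - 8*sqrt(2)*p^3 - 176*sqrt(2)*p^2 + 32*p^2 + 128*sqrt(2)*p + 192*p + 768*sqrt(2)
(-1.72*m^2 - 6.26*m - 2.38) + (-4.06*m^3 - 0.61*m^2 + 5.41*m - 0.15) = -4.06*m^3 - 2.33*m^2 - 0.85*m - 2.53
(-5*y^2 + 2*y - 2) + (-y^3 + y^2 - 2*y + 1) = -y^3 - 4*y^2 - 1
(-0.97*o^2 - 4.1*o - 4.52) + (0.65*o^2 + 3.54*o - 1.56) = -0.32*o^2 - 0.56*o - 6.08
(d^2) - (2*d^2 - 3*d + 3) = -d^2 + 3*d - 3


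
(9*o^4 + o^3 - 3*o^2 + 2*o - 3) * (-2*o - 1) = -18*o^5 - 11*o^4 + 5*o^3 - o^2 + 4*o + 3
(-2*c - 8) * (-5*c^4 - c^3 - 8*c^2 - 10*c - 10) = 10*c^5 + 42*c^4 + 24*c^3 + 84*c^2 + 100*c + 80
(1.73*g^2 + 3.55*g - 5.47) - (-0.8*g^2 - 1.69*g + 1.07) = 2.53*g^2 + 5.24*g - 6.54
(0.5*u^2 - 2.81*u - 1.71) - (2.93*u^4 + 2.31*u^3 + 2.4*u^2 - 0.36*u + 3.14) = -2.93*u^4 - 2.31*u^3 - 1.9*u^2 - 2.45*u - 4.85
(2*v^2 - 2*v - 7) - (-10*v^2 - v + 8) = 12*v^2 - v - 15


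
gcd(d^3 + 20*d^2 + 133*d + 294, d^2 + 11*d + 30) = d + 6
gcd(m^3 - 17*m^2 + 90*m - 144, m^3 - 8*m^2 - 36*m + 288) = m^2 - 14*m + 48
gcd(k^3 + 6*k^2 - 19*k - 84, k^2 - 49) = k + 7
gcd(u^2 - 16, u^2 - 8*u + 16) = u - 4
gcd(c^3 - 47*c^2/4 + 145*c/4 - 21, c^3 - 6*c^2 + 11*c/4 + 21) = c - 4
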